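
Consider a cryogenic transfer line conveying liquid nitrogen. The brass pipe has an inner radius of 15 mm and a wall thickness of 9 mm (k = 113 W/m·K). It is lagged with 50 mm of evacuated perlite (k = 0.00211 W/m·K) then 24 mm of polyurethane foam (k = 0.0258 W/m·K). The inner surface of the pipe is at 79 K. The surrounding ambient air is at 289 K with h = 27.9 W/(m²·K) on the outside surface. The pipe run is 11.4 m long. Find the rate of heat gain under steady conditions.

Q ≈ 27.6 W

Radial resistances (cylindrical: R_cond = ln(r_o/r_i)/(2πkL), R_conv = 1/(h·2πrL)):
R_brass pipe wall = ln(24/15)/(2π×113×11.4) = 5.807×10^-5 K/W
R_evacuated perlite = ln(74/24)/(2π×0.00211×11.4) = 7.45 K/W
R_polyurethane foam = ln(98/74)/(2π×0.0258×11.4) = 0.152 K/W
R_outer film = 1/(h_o·2πr_oL) = 1/(27.9×2π×0.098×11.4) = 0.005106 K/W
R_total = 7.607 K/W
Q = ΔT/R_total = 210/7.607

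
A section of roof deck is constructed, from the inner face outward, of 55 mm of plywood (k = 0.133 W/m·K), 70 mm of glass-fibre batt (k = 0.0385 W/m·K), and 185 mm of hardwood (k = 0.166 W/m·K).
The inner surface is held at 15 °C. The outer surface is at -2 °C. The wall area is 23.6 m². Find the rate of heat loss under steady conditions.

Q ≈ 120 W

Series thermal resistances:
R_plywood = L/(kA) = 0.055/(0.133×23.6) = 0.01752 K/W
R_glass-fibre batt = L/(kA) = 0.07/(0.0385×23.6) = 0.07704 K/W
R_hardwood = L/(kA) = 0.185/(0.166×23.6) = 0.04722 K/W
R_total = 0.1418 K/W
Q = ΔT / R_total = 17 / 0.1418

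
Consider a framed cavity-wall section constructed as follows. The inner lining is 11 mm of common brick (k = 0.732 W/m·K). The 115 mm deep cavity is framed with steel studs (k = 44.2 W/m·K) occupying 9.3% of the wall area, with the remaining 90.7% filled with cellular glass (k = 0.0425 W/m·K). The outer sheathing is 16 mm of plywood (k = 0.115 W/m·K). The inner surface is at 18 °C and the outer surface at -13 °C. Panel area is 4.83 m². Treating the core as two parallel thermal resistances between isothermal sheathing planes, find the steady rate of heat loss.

Sheathing layers in series; stud and cavity paths in parallel between them.
R_inner = 0.011/(0.732×4.83) = 0.003111 K/W
R_stud  = 0.115/(44.2×0.093×4.83) = 0.005792 K/W
R_cav   = 0.115/(0.0425×0.907×4.83) = 0.6177 K/W
1/R_core = 1/R_stud + 1/R_cav → R_core = 0.005738 K/W
R_outer = 0.016/(0.115×4.83) = 0.02881 K/W
R_total = 0.03766 K/W
Q = ΔT/R_total = 31/0.03766

Q ≈ 823 W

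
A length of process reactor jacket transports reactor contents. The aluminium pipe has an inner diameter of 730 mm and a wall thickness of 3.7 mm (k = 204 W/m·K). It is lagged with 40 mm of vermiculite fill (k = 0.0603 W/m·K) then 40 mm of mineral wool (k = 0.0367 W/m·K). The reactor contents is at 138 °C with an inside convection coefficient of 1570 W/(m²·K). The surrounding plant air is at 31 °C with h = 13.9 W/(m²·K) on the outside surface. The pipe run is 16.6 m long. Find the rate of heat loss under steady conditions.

Q ≈ 2530 W

For a radial system each layer contributes R = ln(r_out/r_in)/(2πkL); films add R = 1/(hA).
R_inner film = 1/(h_i·2πr₁L) = 1/(1570×2π×0.365×16.6) = 1.673×10^-5 K/W
R_aluminium pipe wall = ln(368.7/365)/(2π×204×16.6) = 4.74×10^-7 K/W
R_vermiculite fill = ln(408.7/368.7)/(2π×0.0603×16.6) = 0.01638 K/W
R_mineral wool = ln(448.7/408.7)/(2π×0.0367×16.6) = 0.02439 K/W
R_outer film = 1/(h_o·2πr_oL) = 1/(13.9×2π×0.4487×16.6) = 0.001537 K/W
R_total = 0.04232 K/W
Q = ΔT/R_total = 107/0.04232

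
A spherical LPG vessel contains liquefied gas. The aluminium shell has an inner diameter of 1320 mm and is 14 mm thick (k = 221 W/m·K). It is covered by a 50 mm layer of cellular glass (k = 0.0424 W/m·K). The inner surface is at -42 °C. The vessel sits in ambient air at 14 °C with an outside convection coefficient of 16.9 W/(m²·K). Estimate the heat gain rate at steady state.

Q ≈ 278 W

For a spherical shell R = (1/r₁ − 1/r₂)/(4πk); film R = 1/(h·4πr²). In series:
R_aluminium shell = (1/0.66 − 1/0.674)/(4π×221) = 1.133×10^-5 K/W
R_cellular glass = (1/0.674 − 1/0.724)/(4π×0.0424) = 0.1923 K/W
R_outer film = 1/(h·4πr_o²) = 1/(16.9×4π×0.724²) = 0.008983 K/W
R_total = 0.2013 K/W
Q = ΔT/R_total = 56/0.2013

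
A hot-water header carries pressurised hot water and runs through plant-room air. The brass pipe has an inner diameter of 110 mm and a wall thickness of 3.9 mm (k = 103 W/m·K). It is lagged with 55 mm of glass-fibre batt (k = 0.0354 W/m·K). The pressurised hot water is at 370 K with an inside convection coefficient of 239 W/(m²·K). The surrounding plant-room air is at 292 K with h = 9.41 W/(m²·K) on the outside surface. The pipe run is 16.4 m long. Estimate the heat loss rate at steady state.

Radial resistances (cylindrical: R_cond = ln(r_o/r_i)/(2πkL), R_conv = 1/(h·2πrL)):
R_inner film = 1/(h_i·2πr₁L) = 1/(239×2π×0.055×16.4) = 7.383×10^-4 K/W
R_brass pipe wall = ln(58.9/55)/(2π×103×16.4) = 6.455×10^-6 K/W
R_glass-fibre batt = ln(113.9/58.9)/(2π×0.0354×16.4) = 0.1808 K/W
R_outer film = 1/(h_o·2πr_oL) = 1/(9.41×2π×0.1139×16.4) = 0.009054 K/W
R_total = 0.1906 K/W
Q = ΔT/R_total = 78/0.1906

Q ≈ 409 W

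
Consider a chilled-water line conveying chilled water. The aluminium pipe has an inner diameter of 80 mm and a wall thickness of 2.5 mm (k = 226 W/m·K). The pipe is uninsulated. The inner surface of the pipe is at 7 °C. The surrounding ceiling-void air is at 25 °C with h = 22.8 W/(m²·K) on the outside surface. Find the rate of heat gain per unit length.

q′ ≈ 110 W/m

Cylindrical conduction, so R = ln(r₂/r₁)/(2πkL) per layer, in series:
R_aluminium pipe wall = ln(42.5/40)/(2π×226×1) = 4.269×10^-5 K/W
R_outer film = 1/(h_o·2πr_oL) = 1/(22.8×2π×0.0425×1) = 0.1642 K/W
R_total = 0.1643 K/W
Q = ΔT/R_total = 18/0.1643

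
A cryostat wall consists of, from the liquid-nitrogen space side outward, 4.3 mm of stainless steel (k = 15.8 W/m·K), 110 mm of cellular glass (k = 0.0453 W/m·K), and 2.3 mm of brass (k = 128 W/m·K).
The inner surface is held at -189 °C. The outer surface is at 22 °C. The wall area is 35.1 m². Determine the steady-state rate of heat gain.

Q ≈ 3050 W

Model the wall as resistances in series:
R_stainless steel = L/(kA) = 0.0043/(15.8×35.1) = 7.754×10^-6 K/W
R_cellular glass = L/(kA) = 0.11/(0.0453×35.1) = 0.06918 K/W
R_brass = L/(kA) = 0.0023/(128×35.1) = 5.119×10^-7 K/W
R_total = 0.06919 K/W
Q = ΔT / R_total = 211 / 0.06919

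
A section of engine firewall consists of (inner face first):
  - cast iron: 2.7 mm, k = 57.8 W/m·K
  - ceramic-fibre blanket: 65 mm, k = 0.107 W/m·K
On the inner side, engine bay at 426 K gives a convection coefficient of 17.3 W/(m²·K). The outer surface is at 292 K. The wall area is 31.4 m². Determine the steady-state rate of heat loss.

Q ≈ 6320 W

Series thermal resistances:
R_inner film = 1/(h_i·A) = 1/(17.3×31.4) = 0.001841 K/W
R_cast iron = L/(kA) = 0.0027/(57.8×31.4) = 1.488×10^-6 K/W
R_ceramic-fibre blanket = L/(kA) = 0.065/(0.107×31.4) = 0.01935 K/W
R_total = 0.02119 K/W
Q = ΔT / R_total = 134 / 0.02119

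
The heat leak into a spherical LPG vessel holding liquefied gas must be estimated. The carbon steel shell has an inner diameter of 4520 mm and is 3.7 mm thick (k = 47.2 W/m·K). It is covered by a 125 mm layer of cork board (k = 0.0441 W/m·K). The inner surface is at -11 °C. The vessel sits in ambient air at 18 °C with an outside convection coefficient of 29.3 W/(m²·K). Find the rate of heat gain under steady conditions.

Q ≈ 687 W

Spherical conduction: R = (1/r_in − 1/r_out)/(4πk) per layer; series-sum.
R_carbon steel shell = (1/2.26 − 1/2.2637)/(4π×47.2) = 1.219×10^-6 K/W
R_cork board = (1/2.2637 − 1/2.3887)/(4π×0.0441) = 0.04171 K/W
R_outer film = 1/(h·4πr_o²) = 1/(29.3×4π×2.3887²) = 4.76×10^-4 K/W
R_total = 0.04219 K/W
Q = ΔT/R_total = 29/0.04219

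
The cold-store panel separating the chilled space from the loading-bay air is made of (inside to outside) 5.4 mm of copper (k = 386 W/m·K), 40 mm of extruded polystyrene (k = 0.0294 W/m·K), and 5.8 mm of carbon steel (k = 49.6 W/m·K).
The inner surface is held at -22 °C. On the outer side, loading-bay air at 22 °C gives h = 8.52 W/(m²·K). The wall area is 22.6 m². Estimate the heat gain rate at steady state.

Series thermal resistances:
R_copper = L/(kA) = 0.0054/(386×22.6) = 6.19×10^-7 K/W
R_extruded polystyrene = L/(kA) = 0.04/(0.0294×22.6) = 0.0602 K/W
R_carbon steel = L/(kA) = 0.0058/(49.6×22.6) = 5.174×10^-6 K/W
R_outer film = 1/(h_o·A) = 1/(8.52×22.6) = 0.005193 K/W
R_total = 0.0654 K/W
Q = ΔT / R_total = 44 / 0.0654

Q ≈ 673 W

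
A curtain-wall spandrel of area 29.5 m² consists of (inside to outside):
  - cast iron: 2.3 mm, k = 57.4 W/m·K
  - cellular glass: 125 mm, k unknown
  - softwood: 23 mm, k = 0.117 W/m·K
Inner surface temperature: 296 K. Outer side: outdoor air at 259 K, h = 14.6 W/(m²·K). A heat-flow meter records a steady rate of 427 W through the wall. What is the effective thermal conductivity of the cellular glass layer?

k ≈ 0.0546 W/(m·K)

Thermal resistances in series:
R_cast iron = L/(kA) = 0.0023/(57.4×29.5) = 1.358×10^-6 K/W
R_softwood = L/(kA) = 0.023/(0.117×29.5) = 0.006664 K/W
R_outer film = 1/(h_o·A) = 1/(14.6×29.5) = 0.002322 K/W
Sum of known resistances R_other = 0.008987 K/W
Total R = ΔT/Q = 37/427 = 0.08665 K/W
R_cellular glass = R_total − R_other = 0.07766 K/W
k = L/(R·A) = 0.125/(0.07766×29.5)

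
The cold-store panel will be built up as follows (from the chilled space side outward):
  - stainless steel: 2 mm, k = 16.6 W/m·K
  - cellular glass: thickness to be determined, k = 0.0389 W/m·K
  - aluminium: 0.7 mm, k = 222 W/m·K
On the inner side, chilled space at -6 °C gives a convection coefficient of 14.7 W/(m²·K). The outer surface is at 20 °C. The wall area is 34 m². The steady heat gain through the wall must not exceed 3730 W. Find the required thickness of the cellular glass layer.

L ≈ 6.57 mm

Using the resistance-network approach (series):
R_inner film = 1/(h_i·A) = 1/(14.7×34) = 0.002001 K/W
R_stainless steel = L/(kA) = 0.002/(16.6×34) = 3.544×10^-6 K/W
R_aluminium = L/(kA) = 0.0007/(222×34) = 9.274×10^-8 K/W
Sum of the known resistances R_other = 0.002004 K/W
Required total resistance R_tot = ΔT/Q_allow = 26/3730 = 0.006971 K/W
R_cellular glass = R_tot − R_other = 0.004966 K/W
L = R·k·A = 0.004966×0.0389×34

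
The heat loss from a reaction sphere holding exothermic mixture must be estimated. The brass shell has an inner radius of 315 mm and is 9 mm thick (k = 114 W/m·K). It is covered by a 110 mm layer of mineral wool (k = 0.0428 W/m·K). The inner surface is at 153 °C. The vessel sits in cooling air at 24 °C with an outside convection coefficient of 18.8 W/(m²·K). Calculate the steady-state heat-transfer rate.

Q ≈ 87.3 W

Spherical conduction: R = (1/r_in − 1/r_out)/(4πk) per layer; series-sum.
R_brass shell = (1/0.315 − 1/0.324)/(4π×114) = 6.156×10^-5 K/W
R_mineral wool = (1/0.324 − 1/0.434)/(4π×0.0428) = 1.454 K/W
R_outer film = 1/(h·4πr_o²) = 1/(18.8×4π×0.434²) = 0.02247 K/W
R_total = 1.477 K/W
Q = ΔT/R_total = 129/1.477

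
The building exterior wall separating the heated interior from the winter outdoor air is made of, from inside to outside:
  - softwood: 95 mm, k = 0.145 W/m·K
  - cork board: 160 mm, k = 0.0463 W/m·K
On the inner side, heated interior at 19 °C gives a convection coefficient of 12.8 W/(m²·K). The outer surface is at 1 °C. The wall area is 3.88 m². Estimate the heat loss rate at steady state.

Thermal resistances in series:
R_inner film = 1/(h_i·A) = 1/(12.8×3.88) = 0.02014 K/W
R_softwood = L/(kA) = 0.095/(0.145×3.88) = 0.1689 K/W
R_cork board = L/(kA) = 0.16/(0.0463×3.88) = 0.8907 K/W
R_total = 1.08 K/W
Q = ΔT / R_total = 18 / 1.08

Q ≈ 16.7 W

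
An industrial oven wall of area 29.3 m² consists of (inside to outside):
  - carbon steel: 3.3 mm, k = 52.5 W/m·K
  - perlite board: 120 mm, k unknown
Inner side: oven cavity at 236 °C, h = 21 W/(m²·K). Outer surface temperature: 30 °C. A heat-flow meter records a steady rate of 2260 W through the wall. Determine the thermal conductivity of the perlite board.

k ≈ 0.0457 W/(m·K)

Using the resistance-network approach (series):
R_inner film = 1/(h_i·A) = 1/(21×29.3) = 0.001625 K/W
R_carbon steel = L/(kA) = 0.0033/(52.5×29.3) = 2.145×10^-6 K/W
Sum of known resistances R_other = 0.001627 K/W
Total R = ΔT/Q = 206/2260 = 0.09115 K/W
R_perlite board = R_total − R_other = 0.08952 K/W
k = L/(R·A) = 0.12/(0.08952×29.3)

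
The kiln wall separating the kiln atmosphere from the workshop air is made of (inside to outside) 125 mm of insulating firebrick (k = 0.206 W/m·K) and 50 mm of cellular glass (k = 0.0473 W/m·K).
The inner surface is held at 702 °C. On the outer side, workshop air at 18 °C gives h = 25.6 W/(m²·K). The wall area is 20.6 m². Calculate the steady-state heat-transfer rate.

Q ≈ 8270 W

Using the resistance-network approach (series):
R_insulating firebrick = L/(kA) = 0.125/(0.206×20.6) = 0.02946 K/W
R_cellular glass = L/(kA) = 0.05/(0.0473×20.6) = 0.05131 K/W
R_outer film = 1/(h_o·A) = 1/(25.6×20.6) = 0.001896 K/W
R_total = 0.08267 K/W
Q = ΔT / R_total = 684 / 0.08267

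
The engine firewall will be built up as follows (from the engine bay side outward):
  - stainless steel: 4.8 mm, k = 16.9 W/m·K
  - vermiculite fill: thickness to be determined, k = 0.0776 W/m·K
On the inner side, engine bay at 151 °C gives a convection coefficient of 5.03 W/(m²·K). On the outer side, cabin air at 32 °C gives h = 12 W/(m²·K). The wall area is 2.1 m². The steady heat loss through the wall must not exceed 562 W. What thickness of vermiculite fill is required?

L ≈ 12.6 mm

Thermal resistances in series:
R_inner film = 1/(h_i·A) = 1/(5.03×2.1) = 0.09467 K/W
R_stainless steel = L/(kA) = 0.0048/(16.9×2.1) = 1.352×10^-4 K/W
R_outer film = 1/(h_o·A) = 1/(12×2.1) = 0.03968 K/W
Sum of the known resistances R_other = 0.1345 K/W
Required total resistance R_tot = ΔT/Q_allow = 119/562 = 0.2117 K/W
R_vermiculite fill = R_tot − R_other = 0.07726 K/W
L = R·k·A = 0.07726×0.0776×2.1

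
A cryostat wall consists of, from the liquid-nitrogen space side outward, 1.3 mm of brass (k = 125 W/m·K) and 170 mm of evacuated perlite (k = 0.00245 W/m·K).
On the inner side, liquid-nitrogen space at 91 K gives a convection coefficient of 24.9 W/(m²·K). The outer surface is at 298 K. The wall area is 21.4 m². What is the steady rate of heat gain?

Thermal resistances in series:
R_inner film = 1/(h_i·A) = 1/(24.9×21.4) = 0.001877 K/W
R_brass = L/(kA) = 0.0013/(125×21.4) = 4.86×10^-7 K/W
R_evacuated perlite = L/(kA) = 0.17/(0.00245×21.4) = 3.242 K/W
R_total = 3.244 K/W
Q = ΔT / R_total = 207 / 3.244

Q ≈ 63.8 W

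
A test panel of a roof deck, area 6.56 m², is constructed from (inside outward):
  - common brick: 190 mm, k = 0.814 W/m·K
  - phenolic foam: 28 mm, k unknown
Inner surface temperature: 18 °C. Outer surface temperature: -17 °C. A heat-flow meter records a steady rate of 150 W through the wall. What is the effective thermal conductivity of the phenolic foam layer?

k ≈ 0.0216 W/(m·K)

Treating each layer as a thermal resistance in series:
R_common brick = L/(kA) = 0.19/(0.814×6.56) = 0.03558 K/W
Sum of known resistances R_other = 0.03558 K/W
Total R = ΔT/Q = 35/150 = 0.2333 K/W
R_phenolic foam = R_total − R_other = 0.1978 K/W
k = L/(R·A) = 0.028/(0.1978×6.56)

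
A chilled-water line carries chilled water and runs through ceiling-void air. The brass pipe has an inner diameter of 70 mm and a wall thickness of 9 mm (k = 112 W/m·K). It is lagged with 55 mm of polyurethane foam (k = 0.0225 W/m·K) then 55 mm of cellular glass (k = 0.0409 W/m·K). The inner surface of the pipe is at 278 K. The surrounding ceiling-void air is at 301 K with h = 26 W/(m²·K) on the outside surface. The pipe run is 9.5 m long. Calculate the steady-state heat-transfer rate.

Q ≈ 29.2 W

Treating each annulus and film as a series resistance:
R_brass pipe wall = ln(44/35)/(2π×112×9.5) = 3.423×10^-5 K/W
R_polyurethane foam = ln(99/44)/(2π×0.0225×9.5) = 0.6038 K/W
R_cellular glass = ln(154/99)/(2π×0.0409×9.5) = 0.181 K/W
R_outer film = 1/(h_o·2πr_oL) = 1/(26×2π×0.154×9.5) = 0.004184 K/W
R_total = 0.789 K/W
Q = ΔT/R_total = 23/0.789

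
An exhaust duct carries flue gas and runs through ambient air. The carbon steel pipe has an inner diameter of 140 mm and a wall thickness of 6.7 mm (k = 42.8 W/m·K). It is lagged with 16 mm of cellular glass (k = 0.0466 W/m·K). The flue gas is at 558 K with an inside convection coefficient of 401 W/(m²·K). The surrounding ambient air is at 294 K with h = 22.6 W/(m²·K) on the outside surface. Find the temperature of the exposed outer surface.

T ≈ 322 K

Cylindrical conduction, so R = ln(r₂/r₁)/(2πkL) per layer, in series:
R_inner film = 1/(h_i·2πr₁L) = 1/(401×2π×0.07×1) = 0.00567 K/W
R_carbon steel pipe wall = ln(76.7/70)/(2π×42.8×1) = 3.399×10^-4 K/W
R_cellular glass = ln(92.7/76.7)/(2π×0.0466×1) = 0.6471 K/W
R_outer film = 1/(h_o·2πr_oL) = 1/(22.6×2π×0.0927×1) = 0.07597 K/W
R_total = 0.7291 K/W
Q = ΔT/R_total = 264/0.7291
Q = 362 W/m
T_interface = T_inner − Q·ΣR(inner→interface) = 558 − 362×0.6531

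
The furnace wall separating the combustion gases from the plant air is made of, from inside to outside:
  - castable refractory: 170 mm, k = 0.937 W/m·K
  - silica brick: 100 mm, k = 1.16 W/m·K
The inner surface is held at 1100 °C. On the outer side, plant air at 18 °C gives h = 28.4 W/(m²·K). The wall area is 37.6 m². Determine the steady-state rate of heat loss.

Using the resistance-network approach (series):
R_castable refractory = L/(kA) = 0.17/(0.937×37.6) = 0.004825 K/W
R_silica brick = L/(kA) = 0.1/(1.16×37.6) = 0.002293 K/W
R_outer film = 1/(h_o·A) = 1/(28.4×37.6) = 9.365×10^-4 K/W
R_total = 0.008054 K/W
Q = ΔT / R_total = 1082 / 0.008054

Q ≈ 134000 W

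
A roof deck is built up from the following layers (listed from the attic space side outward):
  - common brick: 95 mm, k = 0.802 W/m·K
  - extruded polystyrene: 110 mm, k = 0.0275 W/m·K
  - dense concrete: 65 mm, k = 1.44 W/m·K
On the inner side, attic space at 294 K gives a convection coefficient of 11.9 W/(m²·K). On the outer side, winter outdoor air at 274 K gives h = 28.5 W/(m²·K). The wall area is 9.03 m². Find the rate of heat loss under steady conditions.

Q ≈ 42.2 W

Model the wall as resistances in series:
R_inner film = 1/(h_i·A) = 1/(11.9×9.03) = 0.009306 K/W
R_common brick = L/(kA) = 0.095/(0.802×9.03) = 0.01312 K/W
R_extruded polystyrene = L/(kA) = 0.11/(0.0275×9.03) = 0.443 K/W
R_dense concrete = L/(kA) = 0.065/(1.44×9.03) = 0.004999 K/W
R_outer film = 1/(h_o·A) = 1/(28.5×9.03) = 0.003886 K/W
R_total = 0.4743 K/W
Q = ΔT / R_total = 20 / 0.4743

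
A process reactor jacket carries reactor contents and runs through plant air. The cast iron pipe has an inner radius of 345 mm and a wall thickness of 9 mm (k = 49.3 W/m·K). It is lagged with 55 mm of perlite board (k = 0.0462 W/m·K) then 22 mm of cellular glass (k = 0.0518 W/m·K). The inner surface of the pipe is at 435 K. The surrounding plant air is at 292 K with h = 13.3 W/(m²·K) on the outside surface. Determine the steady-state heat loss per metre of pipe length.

Cylindrical conduction, so R = ln(r₂/r₁)/(2πkL) per layer, in series:
R_cast iron pipe wall = ln(354/345)/(2π×49.3×1) = 8.314×10^-5 K/W
R_perlite board = ln(409/354)/(2π×0.0462×1) = 0.4975 K/W
R_cellular glass = ln(431/409)/(2π×0.0518×1) = 0.161 K/W
R_outer film = 1/(h_o·2πr_oL) = 1/(13.3×2π×0.431×1) = 0.02776 K/W
R_total = 0.6863 K/W
Q = ΔT/R_total = 143/0.6863

q′ ≈ 208 W/m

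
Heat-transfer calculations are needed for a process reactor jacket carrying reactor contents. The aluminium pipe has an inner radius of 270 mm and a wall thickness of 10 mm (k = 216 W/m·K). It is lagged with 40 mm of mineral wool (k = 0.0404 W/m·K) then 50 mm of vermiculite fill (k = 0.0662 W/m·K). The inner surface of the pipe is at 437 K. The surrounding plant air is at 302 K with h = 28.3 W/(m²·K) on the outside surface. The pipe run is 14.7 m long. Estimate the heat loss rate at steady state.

Cylindrical conduction, so R = ln(r₂/r₁)/(2πkL) per layer, in series:
R_aluminium pipe wall = ln(280/270)/(2π×216×14.7) = 1.823×10^-6 K/W
R_mineral wool = ln(320/280)/(2π×0.0404×14.7) = 0.03579 K/W
R_vermiculite fill = ln(370/320)/(2π×0.0662×14.7) = 0.02374 K/W
R_outer film = 1/(h_o·2πr_oL) = 1/(28.3×2π×0.37×14.7) = 0.001034 K/W
R_total = 0.06057 K/W
Q = ΔT/R_total = 135/0.06057

Q ≈ 2230 W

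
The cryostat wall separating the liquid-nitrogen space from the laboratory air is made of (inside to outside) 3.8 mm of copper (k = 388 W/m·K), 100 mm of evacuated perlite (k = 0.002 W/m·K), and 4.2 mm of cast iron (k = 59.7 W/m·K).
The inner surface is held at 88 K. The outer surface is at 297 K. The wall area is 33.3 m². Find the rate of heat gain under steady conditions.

Q ≈ 139 W

Thermal resistances in series:
R_copper = L/(kA) = 0.0038/(388×33.3) = 2.941×10^-7 K/W
R_evacuated perlite = L/(kA) = 0.1/(0.002×33.3) = 1.502 K/W
R_cast iron = L/(kA) = 0.0042/(59.7×33.3) = 2.113×10^-6 K/W
R_total = 1.502 K/W
Q = ΔT / R_total = 209 / 1.502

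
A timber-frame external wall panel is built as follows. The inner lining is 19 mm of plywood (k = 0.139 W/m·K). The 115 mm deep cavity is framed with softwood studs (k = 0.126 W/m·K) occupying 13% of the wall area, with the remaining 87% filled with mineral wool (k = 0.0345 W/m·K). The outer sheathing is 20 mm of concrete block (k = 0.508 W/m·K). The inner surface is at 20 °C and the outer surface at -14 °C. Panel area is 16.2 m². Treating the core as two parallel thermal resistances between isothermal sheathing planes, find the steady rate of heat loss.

Sheathing layers in series; stud and cavity paths in parallel between them.
R_inner = 0.019/(0.139×16.2) = 0.008438 K/W
R_stud  = 0.115/(0.126×0.13×16.2) = 0.4334 K/W
R_cav   = 0.115/(0.0345×0.87×16.2) = 0.2365 K/W
1/R_core = 1/R_stud + 1/R_cav → R_core = 0.153 K/W
R_outer = 0.02/(0.508×16.2) = 0.00243 K/W
R_total = 0.1639 K/W
Q = ΔT/R_total = 34/0.1639

Q ≈ 207 W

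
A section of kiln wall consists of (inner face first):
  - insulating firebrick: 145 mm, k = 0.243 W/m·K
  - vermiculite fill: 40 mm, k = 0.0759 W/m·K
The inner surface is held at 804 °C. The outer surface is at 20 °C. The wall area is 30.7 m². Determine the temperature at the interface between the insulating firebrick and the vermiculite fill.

Treating each layer as a thermal resistance in series:
R_insulating firebrick = L/(kA) = 0.145/(0.243×30.7) = 0.01944 K/W
R_vermiculite fill = L/(kA) = 0.04/(0.0759×30.7) = 0.01717 K/W
R_total = 0.0366 K/W;  Q = ΔT/R_total = 784/0.0366 = 21420 W
T_interface = T_inner − Q·ΣR(inner→interface) = 804 − 21400×0.01944

T ≈ 388 °C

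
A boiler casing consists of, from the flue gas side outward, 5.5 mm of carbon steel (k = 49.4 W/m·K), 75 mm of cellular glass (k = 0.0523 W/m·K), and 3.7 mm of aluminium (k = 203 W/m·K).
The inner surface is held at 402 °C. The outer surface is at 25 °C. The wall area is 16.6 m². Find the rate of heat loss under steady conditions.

Q ≈ 4360 W

Treating each layer as a thermal resistance in series:
R_carbon steel = L/(kA) = 0.0055/(49.4×16.6) = 6.707×10^-6 K/W
R_cellular glass = L/(kA) = 0.075/(0.0523×16.6) = 0.08639 K/W
R_aluminium = L/(kA) = 0.0037/(203×16.6) = 1.098×10^-6 K/W
R_total = 0.0864 K/W
Q = ΔT / R_total = 377 / 0.0864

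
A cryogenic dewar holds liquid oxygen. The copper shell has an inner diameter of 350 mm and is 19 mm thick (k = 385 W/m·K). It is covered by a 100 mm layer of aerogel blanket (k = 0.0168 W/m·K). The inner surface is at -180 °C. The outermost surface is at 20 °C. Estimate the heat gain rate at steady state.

Radial (spherical) resistances in series:
R_copper shell = (1/0.175 − 1/0.194)/(4π×385) = 1.157×10^-4 K/W
R_aerogel blanket = (1/0.194 − 1/0.294)/(4π×0.0168) = 8.305 K/W
R_total = 8.305 K/W
Q = ΔT/R_total = 200/8.305

Q ≈ 24.1 W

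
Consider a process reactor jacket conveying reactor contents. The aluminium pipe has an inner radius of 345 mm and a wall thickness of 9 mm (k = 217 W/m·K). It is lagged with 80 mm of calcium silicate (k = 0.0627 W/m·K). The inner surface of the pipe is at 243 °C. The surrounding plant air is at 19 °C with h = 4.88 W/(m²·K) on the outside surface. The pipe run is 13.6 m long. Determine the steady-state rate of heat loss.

Q ≈ 5140 W

Per-layer cylindrical resistances, series-summed:
R_aluminium pipe wall = ln(354/345)/(2π×217×13.6) = 1.389×10^-6 K/W
R_calcium silicate = ln(434/354)/(2π×0.0627×13.6) = 0.03803 K/W
R_outer film = 1/(h_o·2πr_oL) = 1/(4.88×2π×0.434×13.6) = 0.005526 K/W
R_total = 0.04356 K/W
Q = ΔT/R_total = 224/0.04356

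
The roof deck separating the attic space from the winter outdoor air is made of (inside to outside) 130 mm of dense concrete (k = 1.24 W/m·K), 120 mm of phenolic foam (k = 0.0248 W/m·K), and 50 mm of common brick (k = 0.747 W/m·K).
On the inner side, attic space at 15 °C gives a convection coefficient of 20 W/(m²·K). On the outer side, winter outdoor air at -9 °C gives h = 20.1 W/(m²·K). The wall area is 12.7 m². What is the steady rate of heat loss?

Q ≈ 59.6 W

Using the resistance-network approach (series):
R_inner film = 1/(h_i·A) = 1/(20×12.7) = 0.003937 K/W
R_dense concrete = L/(kA) = 0.13/(1.24×12.7) = 0.008255 K/W
R_phenolic foam = L/(kA) = 0.12/(0.0248×12.7) = 0.381 K/W
R_common brick = L/(kA) = 0.05/(0.747×12.7) = 0.00527 K/W
R_outer film = 1/(h_o·A) = 1/(20.1×12.7) = 0.003917 K/W
R_total = 0.4024 K/W
Q = ΔT / R_total = 24 / 0.4024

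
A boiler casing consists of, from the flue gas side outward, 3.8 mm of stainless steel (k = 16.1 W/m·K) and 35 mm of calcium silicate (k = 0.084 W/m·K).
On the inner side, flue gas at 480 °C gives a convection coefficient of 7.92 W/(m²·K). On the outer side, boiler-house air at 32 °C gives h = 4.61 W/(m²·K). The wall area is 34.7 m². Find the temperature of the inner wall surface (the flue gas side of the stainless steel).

T ≈ 406 °C

Treating each layer as a thermal resistance in series:
R_inner film = 1/(h_i·A) = 1/(7.92×34.7) = 0.003639 K/W
R_stainless steel = L/(kA) = 0.0038/(16.1×34.7) = 6.802×10^-6 K/W
R_calcium silicate = L/(kA) = 0.035/(0.084×34.7) = 0.01201 K/W
R_outer film = 1/(h_o·A) = 1/(4.61×34.7) = 0.006251 K/W
R_total = 0.0219 K/W;  Q = ΔT/R_total = 448/0.0219 = 20450 W
T_interface = T_inner − Q·ΣR(inner→interface) = 480 − 20500×0.003639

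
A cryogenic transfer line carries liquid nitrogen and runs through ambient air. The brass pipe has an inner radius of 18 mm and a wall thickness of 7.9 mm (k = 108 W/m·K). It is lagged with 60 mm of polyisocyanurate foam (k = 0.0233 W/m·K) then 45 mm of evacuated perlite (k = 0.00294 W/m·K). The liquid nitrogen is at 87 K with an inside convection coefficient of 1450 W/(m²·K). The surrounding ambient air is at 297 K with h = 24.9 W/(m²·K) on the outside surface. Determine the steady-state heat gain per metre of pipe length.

For a radial system each layer contributes R = ln(r_out/r_in)/(2πkL); films add R = 1/(hA).
R_inner film = 1/(h_i·2πr₁L) = 1/(1450×2π×0.018×1) = 0.006098 K/W
R_brass pipe wall = ln(25.9/18)/(2π×108×1) = 5.362×10^-4 K/W
R_polyisocyanurate foam = ln(85.9/25.9)/(2π×0.0233×1) = 8.19 K/W
R_evacuated perlite = ln(130.9/85.9)/(2π×0.00294×1) = 22.8 K/W
R_outer film = 1/(h_o·2πr_oL) = 1/(24.9×2π×0.1309×1) = 0.04883 K/W
R_total = 31.05 K/W
Q = ΔT/R_total = 210/31.05

q′ ≈ 6.76 W/m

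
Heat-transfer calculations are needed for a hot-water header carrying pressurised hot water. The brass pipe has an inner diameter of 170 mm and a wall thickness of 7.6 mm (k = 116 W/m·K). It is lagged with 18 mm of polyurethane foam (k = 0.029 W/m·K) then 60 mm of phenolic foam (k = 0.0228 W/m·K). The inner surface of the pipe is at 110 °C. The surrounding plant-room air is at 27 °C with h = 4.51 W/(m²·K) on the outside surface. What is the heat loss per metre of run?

For a radial system each layer contributes R = ln(r_out/r_in)/(2πkL); films add R = 1/(hA).
R_brass pipe wall = ln(92.6/85)/(2π×116×1) = 1.175×10^-4 K/W
R_polyurethane foam = ln(110.6/92.6)/(2π×0.029×1) = 0.9749 K/W
R_phenolic foam = ln(170.6/110.6)/(2π×0.0228×1) = 3.025 K/W
R_outer film = 1/(h_o·2πr_oL) = 1/(4.51×2π×0.1706×1) = 0.2069 K/W
R_total = 4.207 K/W
Q = ΔT/R_total = 83/4.207

q′ ≈ 19.7 W/m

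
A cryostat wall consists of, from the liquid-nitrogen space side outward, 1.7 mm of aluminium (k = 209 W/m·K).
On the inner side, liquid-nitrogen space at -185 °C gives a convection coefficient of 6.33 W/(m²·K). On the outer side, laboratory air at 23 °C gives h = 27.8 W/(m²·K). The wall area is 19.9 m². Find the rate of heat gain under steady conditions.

Q ≈ 21300 W

Model the wall as resistances in series:
R_inner film = 1/(h_i·A) = 1/(6.33×19.9) = 0.007939 K/W
R_aluminium = L/(kA) = 0.0017/(209×19.9) = 4.087×10^-7 K/W
R_outer film = 1/(h_o·A) = 1/(27.8×19.9) = 0.001808 K/W
R_total = 0.009747 K/W
Q = ΔT / R_total = 208 / 0.009747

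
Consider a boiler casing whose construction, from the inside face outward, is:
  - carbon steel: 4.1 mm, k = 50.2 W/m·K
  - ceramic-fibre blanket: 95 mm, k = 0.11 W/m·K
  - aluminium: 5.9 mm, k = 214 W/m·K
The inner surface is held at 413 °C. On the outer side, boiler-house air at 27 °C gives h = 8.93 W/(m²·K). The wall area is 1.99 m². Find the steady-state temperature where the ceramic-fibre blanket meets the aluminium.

Treating each layer as a thermal resistance in series:
R_carbon steel = L/(kA) = 0.0041/(50.2×1.99) = 4.104×10^-5 K/W
R_ceramic-fibre blanket = L/(kA) = 0.095/(0.11×1.99) = 0.434 K/W
R_aluminium = L/(kA) = 0.0059/(214×1.99) = 1.385×10^-5 K/W
R_outer film = 1/(h_o·A) = 1/(8.93×1.99) = 0.05627 K/W
R_total = 0.4903 K/W;  Q = ΔT/R_total = 386/0.4903 = 787.2 W
T_interface = T_inner − Q·ΣR(inner→interface) = 413 − 787×0.434

T ≈ 71.3 °C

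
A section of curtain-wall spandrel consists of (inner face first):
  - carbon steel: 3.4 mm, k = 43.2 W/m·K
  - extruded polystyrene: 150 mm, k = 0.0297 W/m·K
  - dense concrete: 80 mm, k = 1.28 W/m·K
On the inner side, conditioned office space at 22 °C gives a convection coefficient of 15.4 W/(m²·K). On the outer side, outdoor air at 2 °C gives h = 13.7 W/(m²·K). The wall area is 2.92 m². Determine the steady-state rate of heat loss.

Q ≈ 11.1 W

Treating each layer as a thermal resistance in series:
R_inner film = 1/(h_i·A) = 1/(15.4×2.92) = 0.02224 K/W
R_carbon steel = L/(kA) = 0.0034/(43.2×2.92) = 2.695×10^-5 K/W
R_extruded polystyrene = L/(kA) = 0.15/(0.0297×2.92) = 1.73 K/W
R_dense concrete = L/(kA) = 0.08/(1.28×2.92) = 0.0214 K/W
R_outer film = 1/(h_o·A) = 1/(13.7×2.92) = 0.025 K/W
R_total = 1.798 K/W
Q = ΔT / R_total = 20 / 1.798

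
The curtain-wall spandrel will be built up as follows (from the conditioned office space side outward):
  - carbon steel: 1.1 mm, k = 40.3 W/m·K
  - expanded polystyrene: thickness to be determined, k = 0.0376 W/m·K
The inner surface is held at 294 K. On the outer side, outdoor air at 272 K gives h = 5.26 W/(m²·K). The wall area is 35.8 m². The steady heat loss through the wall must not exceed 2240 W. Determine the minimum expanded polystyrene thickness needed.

L ≈ 6.07 mm

Using the resistance-network approach (series):
R_carbon steel = L/(kA) = 0.0011/(40.3×35.8) = 7.624×10^-7 K/W
R_outer film = 1/(h_o·A) = 1/(5.26×35.8) = 0.00531 K/W
Sum of the known resistances R_other = 0.005311 K/W
Required total resistance R_tot = ΔT/Q_allow = 22/2240 = 0.009821 K/W
R_expanded polystyrene = R_tot − R_other = 0.00451 K/W
L = R·k·A = 0.00451×0.0376×35.8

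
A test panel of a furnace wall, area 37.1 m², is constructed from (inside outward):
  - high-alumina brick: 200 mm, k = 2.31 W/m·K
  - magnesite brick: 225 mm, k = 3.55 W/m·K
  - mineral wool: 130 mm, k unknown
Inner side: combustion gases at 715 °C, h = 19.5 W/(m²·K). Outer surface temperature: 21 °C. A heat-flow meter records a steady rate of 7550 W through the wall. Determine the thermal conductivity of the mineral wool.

k ≈ 0.0405 W/(m·K)

Series thermal resistances:
R_inner film = 1/(h_i·A) = 1/(19.5×37.1) = 0.001382 K/W
R_high-alumina brick = L/(kA) = 0.2/(2.31×37.1) = 0.002334 K/W
R_magnesite brick = L/(kA) = 0.225/(3.55×37.1) = 0.001708 K/W
Sum of known resistances R_other = 0.005424 K/W
Total R = ΔT/Q = 694/7550 = 0.09192 K/W
R_mineral wool = R_total − R_other = 0.0865 K/W
k = L/(R·A) = 0.13/(0.0865×37.1)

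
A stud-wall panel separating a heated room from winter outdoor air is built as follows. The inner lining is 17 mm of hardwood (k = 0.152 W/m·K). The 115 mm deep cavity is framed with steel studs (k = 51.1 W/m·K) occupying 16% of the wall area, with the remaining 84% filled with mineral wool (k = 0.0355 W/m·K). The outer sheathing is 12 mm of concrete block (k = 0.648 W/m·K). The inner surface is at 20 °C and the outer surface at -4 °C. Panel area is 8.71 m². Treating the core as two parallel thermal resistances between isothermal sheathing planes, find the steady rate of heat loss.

Sheathing layers in series; stud and cavity paths in parallel between them.
R_inner = 0.017/(0.152×8.71) = 0.01284 K/W
R_stud  = 0.115/(51.1×0.16×8.71) = 0.001615 K/W
R_cav   = 0.115/(0.0355×0.84×8.71) = 0.4428 K/W
1/R_core = 1/R_stud + 1/R_cav → R_core = 0.001609 K/W
R_outer = 0.012/(0.648×8.71) = 0.002126 K/W
R_total = 0.01658 K/W
Q = ΔT/R_total = 24/0.01658

Q ≈ 1450 W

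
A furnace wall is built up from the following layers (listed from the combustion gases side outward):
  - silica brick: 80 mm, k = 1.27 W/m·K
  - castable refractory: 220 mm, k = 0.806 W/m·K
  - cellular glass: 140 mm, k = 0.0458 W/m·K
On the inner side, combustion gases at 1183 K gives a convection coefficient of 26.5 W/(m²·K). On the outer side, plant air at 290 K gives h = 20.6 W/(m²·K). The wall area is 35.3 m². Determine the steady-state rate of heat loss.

Thermal resistances in series:
R_inner film = 1/(h_i·A) = 1/(26.5×35.3) = 0.001069 K/W
R_silica brick = L/(kA) = 0.08/(1.27×35.3) = 0.001784 K/W
R_castable refractory = L/(kA) = 0.22/(0.806×35.3) = 0.007732 K/W
R_cellular glass = L/(kA) = 0.14/(0.0458×35.3) = 0.08659 K/W
R_outer film = 1/(h_o·A) = 1/(20.6×35.3) = 0.001375 K/W
R_total = 0.09856 K/W
Q = ΔT / R_total = 893 / 0.09856

Q ≈ 9060 W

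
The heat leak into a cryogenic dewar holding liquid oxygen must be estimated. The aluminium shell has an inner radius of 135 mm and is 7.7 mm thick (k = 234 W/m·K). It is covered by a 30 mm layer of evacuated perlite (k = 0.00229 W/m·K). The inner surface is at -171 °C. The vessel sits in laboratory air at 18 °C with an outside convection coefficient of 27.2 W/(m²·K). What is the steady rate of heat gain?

For a spherical shell R = (1/r₁ − 1/r₂)/(4πk); film R = 1/(h·4πr²). In series:
R_aluminium shell = (1/0.135 − 1/0.1427)/(4π×234) = 1.359×10^-4 K/W
R_evacuated perlite = (1/0.1427 − 1/0.1727)/(4π×0.00229) = 42.3 K/W
R_outer film = 1/(h·4πr_o²) = 1/(27.2×4π×0.1727²) = 0.09809 K/W
R_total = 42.4 K/W
Q = ΔT/R_total = 189/42.4

Q ≈ 4.46 W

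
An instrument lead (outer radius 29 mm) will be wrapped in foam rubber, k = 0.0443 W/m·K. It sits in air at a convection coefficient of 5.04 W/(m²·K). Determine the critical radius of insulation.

r_cr ≈ 8.79 mm

For a cylinder r_cr = k/h = 0.0443/5.04
r_cr = 8.79 mm; since the bare radius (29 mm) is above r_cr, any added insulation will reduce heat loss.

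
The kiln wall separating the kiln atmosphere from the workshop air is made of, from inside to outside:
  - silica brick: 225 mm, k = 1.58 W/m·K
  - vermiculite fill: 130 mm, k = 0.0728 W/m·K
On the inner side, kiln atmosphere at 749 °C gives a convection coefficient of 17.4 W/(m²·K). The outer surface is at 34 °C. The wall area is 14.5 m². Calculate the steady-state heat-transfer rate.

Using the resistance-network approach (series):
R_inner film = 1/(h_i·A) = 1/(17.4×14.5) = 0.003964 K/W
R_silica brick = L/(kA) = 0.225/(1.58×14.5) = 0.009821 K/W
R_vermiculite fill = L/(kA) = 0.13/(0.0728×14.5) = 0.1232 K/W
R_total = 0.1369 K/W
Q = ΔT / R_total = 715 / 0.1369

Q ≈ 5220 W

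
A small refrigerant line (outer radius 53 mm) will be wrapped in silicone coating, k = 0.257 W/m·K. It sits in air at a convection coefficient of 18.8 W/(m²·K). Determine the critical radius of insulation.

r_cr ≈ 13.7 mm

For a cylinder r_cr = k/h = 0.257/18.8
r_cr = 13.7 mm; since the bare radius (53 mm) is above r_cr, any added insulation will reduce heat loss.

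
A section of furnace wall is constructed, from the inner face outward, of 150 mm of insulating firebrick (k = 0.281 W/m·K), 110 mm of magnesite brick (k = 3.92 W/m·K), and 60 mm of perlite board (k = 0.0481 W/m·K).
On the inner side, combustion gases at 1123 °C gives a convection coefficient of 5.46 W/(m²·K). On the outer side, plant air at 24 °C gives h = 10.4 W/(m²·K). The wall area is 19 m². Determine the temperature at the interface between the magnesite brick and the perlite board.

T ≈ 731 °C

Model the wall as resistances in series:
R_inner film = 1/(h_i·A) = 1/(5.46×19) = 0.009639 K/W
R_insulating firebrick = L/(kA) = 0.15/(0.281×19) = 0.0281 K/W
R_magnesite brick = L/(kA) = 0.11/(3.92×19) = 0.001477 K/W
R_perlite board = L/(kA) = 0.06/(0.0481×19) = 0.06565 K/W
R_outer film = 1/(h_o·A) = 1/(10.4×19) = 0.005061 K/W
R_total = 0.1099 K/W;  Q = ΔT/R_total = 1099/0.1099 = 9998 W
T_interface = T_inner − Q·ΣR(inner→interface) = 1123 − 10000×0.03921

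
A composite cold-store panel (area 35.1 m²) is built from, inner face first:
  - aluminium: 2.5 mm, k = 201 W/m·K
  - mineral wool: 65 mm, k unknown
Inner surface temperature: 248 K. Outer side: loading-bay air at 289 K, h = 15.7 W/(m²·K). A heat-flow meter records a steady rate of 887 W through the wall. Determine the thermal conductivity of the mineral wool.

Model the wall as resistances in series:
R_aluminium = L/(kA) = 0.0025/(201×35.1) = 3.544×10^-7 K/W
R_outer film = 1/(h_o·A) = 1/(15.7×35.1) = 0.001815 K/W
Sum of known resistances R_other = 0.001815 K/W
Total R = ΔT/Q = 41/887 = 0.04622 K/W
R_mineral wool = R_total − R_other = 0.04441 K/W
k = L/(R·A) = 0.065/(0.04441×35.1)

k ≈ 0.0417 W/(m·K)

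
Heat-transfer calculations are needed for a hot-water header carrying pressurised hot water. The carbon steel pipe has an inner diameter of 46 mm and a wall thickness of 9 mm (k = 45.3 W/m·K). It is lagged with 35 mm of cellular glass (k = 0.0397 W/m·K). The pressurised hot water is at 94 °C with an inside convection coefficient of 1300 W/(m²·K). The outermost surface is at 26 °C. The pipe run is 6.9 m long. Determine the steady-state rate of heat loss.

Q ≈ 158 W

Cylindrical conduction, so R = ln(r₂/r₁)/(2πkL) per layer, in series:
R_inner film = 1/(h_i·2πr₁L) = 1/(1300×2π×0.023×6.9) = 7.714×10^-4 K/W
R_carbon steel pipe wall = ln(32/23)/(2π×45.3×6.9) = 1.682×10^-4 K/W
R_cellular glass = ln(67/32)/(2π×0.0397×6.9) = 0.4293 K/W
R_total = 0.4303 K/W
Q = ΔT/R_total = 68/0.4303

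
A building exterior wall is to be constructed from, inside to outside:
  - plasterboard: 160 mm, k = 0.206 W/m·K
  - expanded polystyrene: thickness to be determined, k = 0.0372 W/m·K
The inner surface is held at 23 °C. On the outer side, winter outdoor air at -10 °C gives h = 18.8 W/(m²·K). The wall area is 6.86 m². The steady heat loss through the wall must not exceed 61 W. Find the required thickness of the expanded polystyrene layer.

L ≈ 107 mm

Using the resistance-network approach (series):
R_plasterboard = L/(kA) = 0.16/(0.206×6.86) = 0.1132 K/W
R_outer film = 1/(h_o·A) = 1/(18.8×6.86) = 0.007754 K/W
Sum of the known resistances R_other = 0.121 K/W
Required total resistance R_tot = ΔT/Q_allow = 33/61 = 0.541 K/W
R_expanded polystyrene = R_tot − R_other = 0.42 K/W
L = R·k·A = 0.42×0.0372×6.86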